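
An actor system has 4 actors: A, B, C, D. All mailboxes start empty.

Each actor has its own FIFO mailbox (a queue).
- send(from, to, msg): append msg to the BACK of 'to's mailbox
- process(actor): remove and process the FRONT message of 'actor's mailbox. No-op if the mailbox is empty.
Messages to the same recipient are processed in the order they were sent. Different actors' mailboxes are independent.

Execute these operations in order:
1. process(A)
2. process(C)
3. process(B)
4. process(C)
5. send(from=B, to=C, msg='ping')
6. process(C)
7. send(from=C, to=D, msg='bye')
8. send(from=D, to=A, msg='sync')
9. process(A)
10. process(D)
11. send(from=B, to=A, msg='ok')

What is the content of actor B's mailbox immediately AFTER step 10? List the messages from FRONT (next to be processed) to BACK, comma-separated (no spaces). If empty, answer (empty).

After 1 (process(A)): A:[] B:[] C:[] D:[]
After 2 (process(C)): A:[] B:[] C:[] D:[]
After 3 (process(B)): A:[] B:[] C:[] D:[]
After 4 (process(C)): A:[] B:[] C:[] D:[]
After 5 (send(from=B, to=C, msg='ping')): A:[] B:[] C:[ping] D:[]
After 6 (process(C)): A:[] B:[] C:[] D:[]
After 7 (send(from=C, to=D, msg='bye')): A:[] B:[] C:[] D:[bye]
After 8 (send(from=D, to=A, msg='sync')): A:[sync] B:[] C:[] D:[bye]
After 9 (process(A)): A:[] B:[] C:[] D:[bye]
After 10 (process(D)): A:[] B:[] C:[] D:[]

(empty)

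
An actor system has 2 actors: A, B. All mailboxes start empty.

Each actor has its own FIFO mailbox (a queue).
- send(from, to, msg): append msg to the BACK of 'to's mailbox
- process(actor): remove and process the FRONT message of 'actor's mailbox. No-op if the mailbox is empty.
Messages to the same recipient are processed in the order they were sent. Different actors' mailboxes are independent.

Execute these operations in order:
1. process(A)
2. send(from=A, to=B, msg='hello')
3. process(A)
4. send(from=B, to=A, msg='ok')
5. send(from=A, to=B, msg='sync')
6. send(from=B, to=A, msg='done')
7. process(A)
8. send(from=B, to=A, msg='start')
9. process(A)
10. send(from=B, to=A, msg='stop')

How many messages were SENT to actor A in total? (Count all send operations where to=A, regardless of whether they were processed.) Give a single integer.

After 1 (process(A)): A:[] B:[]
After 2 (send(from=A, to=B, msg='hello')): A:[] B:[hello]
After 3 (process(A)): A:[] B:[hello]
After 4 (send(from=B, to=A, msg='ok')): A:[ok] B:[hello]
After 5 (send(from=A, to=B, msg='sync')): A:[ok] B:[hello,sync]
After 6 (send(from=B, to=A, msg='done')): A:[ok,done] B:[hello,sync]
After 7 (process(A)): A:[done] B:[hello,sync]
After 8 (send(from=B, to=A, msg='start')): A:[done,start] B:[hello,sync]
After 9 (process(A)): A:[start] B:[hello,sync]
After 10 (send(from=B, to=A, msg='stop')): A:[start,stop] B:[hello,sync]

Answer: 4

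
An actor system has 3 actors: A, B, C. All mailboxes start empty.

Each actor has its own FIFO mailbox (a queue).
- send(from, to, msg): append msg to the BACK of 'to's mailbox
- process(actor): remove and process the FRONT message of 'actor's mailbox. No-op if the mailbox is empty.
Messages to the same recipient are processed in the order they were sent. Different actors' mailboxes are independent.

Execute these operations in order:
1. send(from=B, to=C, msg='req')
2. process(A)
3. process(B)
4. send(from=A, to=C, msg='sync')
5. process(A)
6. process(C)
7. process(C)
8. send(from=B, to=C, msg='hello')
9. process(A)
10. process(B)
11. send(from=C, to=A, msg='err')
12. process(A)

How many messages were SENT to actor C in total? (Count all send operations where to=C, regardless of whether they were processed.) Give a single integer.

After 1 (send(from=B, to=C, msg='req')): A:[] B:[] C:[req]
After 2 (process(A)): A:[] B:[] C:[req]
After 3 (process(B)): A:[] B:[] C:[req]
After 4 (send(from=A, to=C, msg='sync')): A:[] B:[] C:[req,sync]
After 5 (process(A)): A:[] B:[] C:[req,sync]
After 6 (process(C)): A:[] B:[] C:[sync]
After 7 (process(C)): A:[] B:[] C:[]
After 8 (send(from=B, to=C, msg='hello')): A:[] B:[] C:[hello]
After 9 (process(A)): A:[] B:[] C:[hello]
After 10 (process(B)): A:[] B:[] C:[hello]
After 11 (send(from=C, to=A, msg='err')): A:[err] B:[] C:[hello]
After 12 (process(A)): A:[] B:[] C:[hello]

Answer: 3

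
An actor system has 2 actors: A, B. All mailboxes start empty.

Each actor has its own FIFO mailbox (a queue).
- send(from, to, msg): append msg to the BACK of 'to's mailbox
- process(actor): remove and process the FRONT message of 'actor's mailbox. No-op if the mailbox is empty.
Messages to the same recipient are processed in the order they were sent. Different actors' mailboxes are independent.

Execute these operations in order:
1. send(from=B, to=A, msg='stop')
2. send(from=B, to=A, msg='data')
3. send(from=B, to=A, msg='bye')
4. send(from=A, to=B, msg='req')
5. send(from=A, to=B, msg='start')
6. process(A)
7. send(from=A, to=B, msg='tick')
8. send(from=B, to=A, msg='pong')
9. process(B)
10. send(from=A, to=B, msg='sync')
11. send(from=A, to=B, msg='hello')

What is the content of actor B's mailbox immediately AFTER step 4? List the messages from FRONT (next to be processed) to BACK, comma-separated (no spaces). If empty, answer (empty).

After 1 (send(from=B, to=A, msg='stop')): A:[stop] B:[]
After 2 (send(from=B, to=A, msg='data')): A:[stop,data] B:[]
After 3 (send(from=B, to=A, msg='bye')): A:[stop,data,bye] B:[]
After 4 (send(from=A, to=B, msg='req')): A:[stop,data,bye] B:[req]

req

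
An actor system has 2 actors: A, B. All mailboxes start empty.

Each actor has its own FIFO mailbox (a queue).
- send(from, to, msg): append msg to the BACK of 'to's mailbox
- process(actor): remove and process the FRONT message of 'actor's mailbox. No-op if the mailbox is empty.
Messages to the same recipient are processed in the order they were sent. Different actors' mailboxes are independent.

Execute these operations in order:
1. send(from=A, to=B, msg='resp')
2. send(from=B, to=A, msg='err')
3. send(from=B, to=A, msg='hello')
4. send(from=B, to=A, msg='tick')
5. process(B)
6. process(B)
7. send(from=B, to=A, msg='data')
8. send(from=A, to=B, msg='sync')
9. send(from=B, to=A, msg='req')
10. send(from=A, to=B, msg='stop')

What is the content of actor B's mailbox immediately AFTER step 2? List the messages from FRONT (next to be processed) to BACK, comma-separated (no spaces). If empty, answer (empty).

After 1 (send(from=A, to=B, msg='resp')): A:[] B:[resp]
After 2 (send(from=B, to=A, msg='err')): A:[err] B:[resp]

resp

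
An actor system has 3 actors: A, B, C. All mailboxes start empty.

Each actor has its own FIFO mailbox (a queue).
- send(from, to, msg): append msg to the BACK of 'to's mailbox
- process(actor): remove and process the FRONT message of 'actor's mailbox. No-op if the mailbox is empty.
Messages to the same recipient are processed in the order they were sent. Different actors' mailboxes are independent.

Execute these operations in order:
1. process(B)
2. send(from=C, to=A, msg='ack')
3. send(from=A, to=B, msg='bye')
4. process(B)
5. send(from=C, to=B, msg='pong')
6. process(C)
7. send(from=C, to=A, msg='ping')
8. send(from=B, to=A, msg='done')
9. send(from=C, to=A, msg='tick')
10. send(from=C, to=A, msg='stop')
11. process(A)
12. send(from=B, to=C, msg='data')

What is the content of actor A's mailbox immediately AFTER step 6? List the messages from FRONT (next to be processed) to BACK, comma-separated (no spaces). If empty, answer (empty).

After 1 (process(B)): A:[] B:[] C:[]
After 2 (send(from=C, to=A, msg='ack')): A:[ack] B:[] C:[]
After 3 (send(from=A, to=B, msg='bye')): A:[ack] B:[bye] C:[]
After 4 (process(B)): A:[ack] B:[] C:[]
After 5 (send(from=C, to=B, msg='pong')): A:[ack] B:[pong] C:[]
After 6 (process(C)): A:[ack] B:[pong] C:[]

ack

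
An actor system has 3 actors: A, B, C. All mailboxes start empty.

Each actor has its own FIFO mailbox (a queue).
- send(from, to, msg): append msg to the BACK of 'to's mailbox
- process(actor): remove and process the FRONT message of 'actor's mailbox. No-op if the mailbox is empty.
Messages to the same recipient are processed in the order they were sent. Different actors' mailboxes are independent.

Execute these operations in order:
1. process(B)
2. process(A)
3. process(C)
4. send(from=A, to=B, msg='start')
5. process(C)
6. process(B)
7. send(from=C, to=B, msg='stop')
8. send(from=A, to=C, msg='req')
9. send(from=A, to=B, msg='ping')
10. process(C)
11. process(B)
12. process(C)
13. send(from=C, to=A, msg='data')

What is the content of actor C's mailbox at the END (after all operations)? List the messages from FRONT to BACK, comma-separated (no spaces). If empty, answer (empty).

Answer: (empty)

Derivation:
After 1 (process(B)): A:[] B:[] C:[]
After 2 (process(A)): A:[] B:[] C:[]
After 3 (process(C)): A:[] B:[] C:[]
After 4 (send(from=A, to=B, msg='start')): A:[] B:[start] C:[]
After 5 (process(C)): A:[] B:[start] C:[]
After 6 (process(B)): A:[] B:[] C:[]
After 7 (send(from=C, to=B, msg='stop')): A:[] B:[stop] C:[]
After 8 (send(from=A, to=C, msg='req')): A:[] B:[stop] C:[req]
After 9 (send(from=A, to=B, msg='ping')): A:[] B:[stop,ping] C:[req]
After 10 (process(C)): A:[] B:[stop,ping] C:[]
After 11 (process(B)): A:[] B:[ping] C:[]
After 12 (process(C)): A:[] B:[ping] C:[]
After 13 (send(from=C, to=A, msg='data')): A:[data] B:[ping] C:[]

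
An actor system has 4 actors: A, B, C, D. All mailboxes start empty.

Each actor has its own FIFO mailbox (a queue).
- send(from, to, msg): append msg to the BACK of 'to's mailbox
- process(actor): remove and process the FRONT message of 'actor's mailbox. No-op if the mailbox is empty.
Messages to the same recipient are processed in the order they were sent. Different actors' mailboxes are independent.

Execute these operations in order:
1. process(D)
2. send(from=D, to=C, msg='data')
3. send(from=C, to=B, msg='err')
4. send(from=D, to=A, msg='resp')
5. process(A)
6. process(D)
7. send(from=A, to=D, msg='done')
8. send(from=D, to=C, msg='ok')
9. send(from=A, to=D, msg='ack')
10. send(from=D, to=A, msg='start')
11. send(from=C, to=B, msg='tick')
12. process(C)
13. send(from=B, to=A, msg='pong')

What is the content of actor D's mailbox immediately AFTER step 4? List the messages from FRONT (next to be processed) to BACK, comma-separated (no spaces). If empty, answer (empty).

After 1 (process(D)): A:[] B:[] C:[] D:[]
After 2 (send(from=D, to=C, msg='data')): A:[] B:[] C:[data] D:[]
After 3 (send(from=C, to=B, msg='err')): A:[] B:[err] C:[data] D:[]
After 4 (send(from=D, to=A, msg='resp')): A:[resp] B:[err] C:[data] D:[]

(empty)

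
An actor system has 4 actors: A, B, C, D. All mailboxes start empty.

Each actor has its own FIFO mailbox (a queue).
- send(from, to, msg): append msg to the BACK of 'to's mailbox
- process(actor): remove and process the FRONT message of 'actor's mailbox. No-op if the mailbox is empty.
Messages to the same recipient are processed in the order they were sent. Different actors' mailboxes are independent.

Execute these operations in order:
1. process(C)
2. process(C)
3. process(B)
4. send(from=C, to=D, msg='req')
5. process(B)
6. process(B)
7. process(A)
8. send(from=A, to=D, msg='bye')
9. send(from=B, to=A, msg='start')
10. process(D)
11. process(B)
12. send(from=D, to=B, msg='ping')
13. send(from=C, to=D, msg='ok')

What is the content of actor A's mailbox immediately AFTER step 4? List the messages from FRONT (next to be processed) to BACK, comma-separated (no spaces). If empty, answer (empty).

After 1 (process(C)): A:[] B:[] C:[] D:[]
After 2 (process(C)): A:[] B:[] C:[] D:[]
After 3 (process(B)): A:[] B:[] C:[] D:[]
After 4 (send(from=C, to=D, msg='req')): A:[] B:[] C:[] D:[req]

(empty)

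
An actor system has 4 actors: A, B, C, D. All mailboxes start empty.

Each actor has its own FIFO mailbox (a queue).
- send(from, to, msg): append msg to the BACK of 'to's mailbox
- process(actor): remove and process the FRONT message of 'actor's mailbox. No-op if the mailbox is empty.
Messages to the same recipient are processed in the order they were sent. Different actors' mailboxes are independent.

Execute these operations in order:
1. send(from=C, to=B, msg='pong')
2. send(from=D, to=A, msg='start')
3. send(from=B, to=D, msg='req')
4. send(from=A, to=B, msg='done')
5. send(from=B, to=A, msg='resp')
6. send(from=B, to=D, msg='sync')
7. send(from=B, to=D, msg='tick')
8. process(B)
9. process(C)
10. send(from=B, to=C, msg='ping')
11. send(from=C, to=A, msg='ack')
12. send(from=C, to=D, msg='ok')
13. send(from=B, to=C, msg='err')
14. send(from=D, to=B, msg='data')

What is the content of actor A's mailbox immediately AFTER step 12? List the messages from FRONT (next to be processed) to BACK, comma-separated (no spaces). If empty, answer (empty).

After 1 (send(from=C, to=B, msg='pong')): A:[] B:[pong] C:[] D:[]
After 2 (send(from=D, to=A, msg='start')): A:[start] B:[pong] C:[] D:[]
After 3 (send(from=B, to=D, msg='req')): A:[start] B:[pong] C:[] D:[req]
After 4 (send(from=A, to=B, msg='done')): A:[start] B:[pong,done] C:[] D:[req]
After 5 (send(from=B, to=A, msg='resp')): A:[start,resp] B:[pong,done] C:[] D:[req]
After 6 (send(from=B, to=D, msg='sync')): A:[start,resp] B:[pong,done] C:[] D:[req,sync]
After 7 (send(from=B, to=D, msg='tick')): A:[start,resp] B:[pong,done] C:[] D:[req,sync,tick]
After 8 (process(B)): A:[start,resp] B:[done] C:[] D:[req,sync,tick]
After 9 (process(C)): A:[start,resp] B:[done] C:[] D:[req,sync,tick]
After 10 (send(from=B, to=C, msg='ping')): A:[start,resp] B:[done] C:[ping] D:[req,sync,tick]
After 11 (send(from=C, to=A, msg='ack')): A:[start,resp,ack] B:[done] C:[ping] D:[req,sync,tick]
After 12 (send(from=C, to=D, msg='ok')): A:[start,resp,ack] B:[done] C:[ping] D:[req,sync,tick,ok]

start,resp,ack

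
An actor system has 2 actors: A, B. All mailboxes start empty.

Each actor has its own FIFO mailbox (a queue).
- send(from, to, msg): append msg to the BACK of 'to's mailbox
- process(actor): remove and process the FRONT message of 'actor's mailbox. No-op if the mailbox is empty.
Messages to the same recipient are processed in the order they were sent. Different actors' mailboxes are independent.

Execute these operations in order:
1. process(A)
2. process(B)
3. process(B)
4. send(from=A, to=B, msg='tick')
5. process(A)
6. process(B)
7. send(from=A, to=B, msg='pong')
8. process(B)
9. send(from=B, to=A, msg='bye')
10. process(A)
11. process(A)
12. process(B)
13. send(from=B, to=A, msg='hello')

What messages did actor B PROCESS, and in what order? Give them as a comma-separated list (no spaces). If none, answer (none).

After 1 (process(A)): A:[] B:[]
After 2 (process(B)): A:[] B:[]
After 3 (process(B)): A:[] B:[]
After 4 (send(from=A, to=B, msg='tick')): A:[] B:[tick]
After 5 (process(A)): A:[] B:[tick]
After 6 (process(B)): A:[] B:[]
After 7 (send(from=A, to=B, msg='pong')): A:[] B:[pong]
After 8 (process(B)): A:[] B:[]
After 9 (send(from=B, to=A, msg='bye')): A:[bye] B:[]
After 10 (process(A)): A:[] B:[]
After 11 (process(A)): A:[] B:[]
After 12 (process(B)): A:[] B:[]
After 13 (send(from=B, to=A, msg='hello')): A:[hello] B:[]

Answer: tick,pong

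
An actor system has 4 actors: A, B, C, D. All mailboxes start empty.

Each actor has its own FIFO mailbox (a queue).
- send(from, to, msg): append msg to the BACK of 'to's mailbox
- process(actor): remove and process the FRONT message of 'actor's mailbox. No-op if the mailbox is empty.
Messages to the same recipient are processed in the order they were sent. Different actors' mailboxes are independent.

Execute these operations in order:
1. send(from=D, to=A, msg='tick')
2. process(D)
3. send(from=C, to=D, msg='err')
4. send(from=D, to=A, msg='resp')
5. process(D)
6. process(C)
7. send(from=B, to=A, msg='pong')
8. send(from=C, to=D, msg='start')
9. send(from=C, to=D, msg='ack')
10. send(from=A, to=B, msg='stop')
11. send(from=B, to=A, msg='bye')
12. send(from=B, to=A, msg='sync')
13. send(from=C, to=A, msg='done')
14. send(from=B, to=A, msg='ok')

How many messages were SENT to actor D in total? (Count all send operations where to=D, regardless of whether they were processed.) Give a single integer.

Answer: 3

Derivation:
After 1 (send(from=D, to=A, msg='tick')): A:[tick] B:[] C:[] D:[]
After 2 (process(D)): A:[tick] B:[] C:[] D:[]
After 3 (send(from=C, to=D, msg='err')): A:[tick] B:[] C:[] D:[err]
After 4 (send(from=D, to=A, msg='resp')): A:[tick,resp] B:[] C:[] D:[err]
After 5 (process(D)): A:[tick,resp] B:[] C:[] D:[]
After 6 (process(C)): A:[tick,resp] B:[] C:[] D:[]
After 7 (send(from=B, to=A, msg='pong')): A:[tick,resp,pong] B:[] C:[] D:[]
After 8 (send(from=C, to=D, msg='start')): A:[tick,resp,pong] B:[] C:[] D:[start]
After 9 (send(from=C, to=D, msg='ack')): A:[tick,resp,pong] B:[] C:[] D:[start,ack]
After 10 (send(from=A, to=B, msg='stop')): A:[tick,resp,pong] B:[stop] C:[] D:[start,ack]
After 11 (send(from=B, to=A, msg='bye')): A:[tick,resp,pong,bye] B:[stop] C:[] D:[start,ack]
After 12 (send(from=B, to=A, msg='sync')): A:[tick,resp,pong,bye,sync] B:[stop] C:[] D:[start,ack]
After 13 (send(from=C, to=A, msg='done')): A:[tick,resp,pong,bye,sync,done] B:[stop] C:[] D:[start,ack]
After 14 (send(from=B, to=A, msg='ok')): A:[tick,resp,pong,bye,sync,done,ok] B:[stop] C:[] D:[start,ack]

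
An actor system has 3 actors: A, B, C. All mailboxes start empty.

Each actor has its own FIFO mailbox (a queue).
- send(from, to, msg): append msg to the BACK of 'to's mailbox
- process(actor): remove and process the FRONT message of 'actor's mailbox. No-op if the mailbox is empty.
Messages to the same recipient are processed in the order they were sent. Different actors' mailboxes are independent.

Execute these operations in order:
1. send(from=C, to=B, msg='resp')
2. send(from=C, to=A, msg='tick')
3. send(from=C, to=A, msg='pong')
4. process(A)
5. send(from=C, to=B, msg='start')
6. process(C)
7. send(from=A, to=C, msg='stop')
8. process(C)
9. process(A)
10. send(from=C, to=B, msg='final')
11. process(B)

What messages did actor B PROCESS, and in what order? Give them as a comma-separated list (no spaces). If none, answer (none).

After 1 (send(from=C, to=B, msg='resp')): A:[] B:[resp] C:[]
After 2 (send(from=C, to=A, msg='tick')): A:[tick] B:[resp] C:[]
After 3 (send(from=C, to=A, msg='pong')): A:[tick,pong] B:[resp] C:[]
After 4 (process(A)): A:[pong] B:[resp] C:[]
After 5 (send(from=C, to=B, msg='start')): A:[pong] B:[resp,start] C:[]
After 6 (process(C)): A:[pong] B:[resp,start] C:[]
After 7 (send(from=A, to=C, msg='stop')): A:[pong] B:[resp,start] C:[stop]
After 8 (process(C)): A:[pong] B:[resp,start] C:[]
After 9 (process(A)): A:[] B:[resp,start] C:[]
After 10 (send(from=C, to=B, msg='final')): A:[] B:[resp,start,final] C:[]
After 11 (process(B)): A:[] B:[start,final] C:[]

Answer: resp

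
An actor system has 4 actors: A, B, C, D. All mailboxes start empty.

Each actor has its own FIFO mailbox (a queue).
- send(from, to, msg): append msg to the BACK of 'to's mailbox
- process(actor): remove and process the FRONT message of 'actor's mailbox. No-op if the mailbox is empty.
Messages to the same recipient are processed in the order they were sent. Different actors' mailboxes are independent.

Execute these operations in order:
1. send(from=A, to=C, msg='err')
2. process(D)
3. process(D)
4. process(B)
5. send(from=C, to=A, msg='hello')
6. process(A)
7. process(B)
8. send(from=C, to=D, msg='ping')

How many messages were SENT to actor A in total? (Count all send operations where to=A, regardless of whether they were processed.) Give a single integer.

After 1 (send(from=A, to=C, msg='err')): A:[] B:[] C:[err] D:[]
After 2 (process(D)): A:[] B:[] C:[err] D:[]
After 3 (process(D)): A:[] B:[] C:[err] D:[]
After 4 (process(B)): A:[] B:[] C:[err] D:[]
After 5 (send(from=C, to=A, msg='hello')): A:[hello] B:[] C:[err] D:[]
After 6 (process(A)): A:[] B:[] C:[err] D:[]
After 7 (process(B)): A:[] B:[] C:[err] D:[]
After 8 (send(from=C, to=D, msg='ping')): A:[] B:[] C:[err] D:[ping]

Answer: 1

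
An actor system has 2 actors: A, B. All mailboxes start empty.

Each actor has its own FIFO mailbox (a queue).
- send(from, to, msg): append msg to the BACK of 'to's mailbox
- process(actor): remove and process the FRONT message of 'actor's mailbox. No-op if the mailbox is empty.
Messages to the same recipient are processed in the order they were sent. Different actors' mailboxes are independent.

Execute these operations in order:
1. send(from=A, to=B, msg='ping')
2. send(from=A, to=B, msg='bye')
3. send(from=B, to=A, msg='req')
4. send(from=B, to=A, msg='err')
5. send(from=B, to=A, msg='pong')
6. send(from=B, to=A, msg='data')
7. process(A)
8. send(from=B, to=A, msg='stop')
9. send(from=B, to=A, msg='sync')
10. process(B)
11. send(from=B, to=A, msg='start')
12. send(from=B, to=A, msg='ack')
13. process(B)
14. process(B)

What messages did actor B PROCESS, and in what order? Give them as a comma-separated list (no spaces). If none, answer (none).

Answer: ping,bye

Derivation:
After 1 (send(from=A, to=B, msg='ping')): A:[] B:[ping]
After 2 (send(from=A, to=B, msg='bye')): A:[] B:[ping,bye]
After 3 (send(from=B, to=A, msg='req')): A:[req] B:[ping,bye]
After 4 (send(from=B, to=A, msg='err')): A:[req,err] B:[ping,bye]
After 5 (send(from=B, to=A, msg='pong')): A:[req,err,pong] B:[ping,bye]
After 6 (send(from=B, to=A, msg='data')): A:[req,err,pong,data] B:[ping,bye]
After 7 (process(A)): A:[err,pong,data] B:[ping,bye]
After 8 (send(from=B, to=A, msg='stop')): A:[err,pong,data,stop] B:[ping,bye]
After 9 (send(from=B, to=A, msg='sync')): A:[err,pong,data,stop,sync] B:[ping,bye]
After 10 (process(B)): A:[err,pong,data,stop,sync] B:[bye]
After 11 (send(from=B, to=A, msg='start')): A:[err,pong,data,stop,sync,start] B:[bye]
After 12 (send(from=B, to=A, msg='ack')): A:[err,pong,data,stop,sync,start,ack] B:[bye]
After 13 (process(B)): A:[err,pong,data,stop,sync,start,ack] B:[]
After 14 (process(B)): A:[err,pong,data,stop,sync,start,ack] B:[]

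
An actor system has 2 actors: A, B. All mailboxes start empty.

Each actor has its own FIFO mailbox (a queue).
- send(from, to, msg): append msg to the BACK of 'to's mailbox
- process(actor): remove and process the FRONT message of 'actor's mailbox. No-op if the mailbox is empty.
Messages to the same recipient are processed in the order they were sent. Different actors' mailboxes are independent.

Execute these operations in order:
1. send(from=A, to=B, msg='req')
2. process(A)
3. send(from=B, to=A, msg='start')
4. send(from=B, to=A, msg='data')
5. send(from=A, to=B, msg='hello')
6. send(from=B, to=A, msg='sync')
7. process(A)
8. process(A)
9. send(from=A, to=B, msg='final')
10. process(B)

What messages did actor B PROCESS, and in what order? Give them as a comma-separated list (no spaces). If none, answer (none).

After 1 (send(from=A, to=B, msg='req')): A:[] B:[req]
After 2 (process(A)): A:[] B:[req]
After 3 (send(from=B, to=A, msg='start')): A:[start] B:[req]
After 4 (send(from=B, to=A, msg='data')): A:[start,data] B:[req]
After 5 (send(from=A, to=B, msg='hello')): A:[start,data] B:[req,hello]
After 6 (send(from=B, to=A, msg='sync')): A:[start,data,sync] B:[req,hello]
After 7 (process(A)): A:[data,sync] B:[req,hello]
After 8 (process(A)): A:[sync] B:[req,hello]
After 9 (send(from=A, to=B, msg='final')): A:[sync] B:[req,hello,final]
After 10 (process(B)): A:[sync] B:[hello,final]

Answer: req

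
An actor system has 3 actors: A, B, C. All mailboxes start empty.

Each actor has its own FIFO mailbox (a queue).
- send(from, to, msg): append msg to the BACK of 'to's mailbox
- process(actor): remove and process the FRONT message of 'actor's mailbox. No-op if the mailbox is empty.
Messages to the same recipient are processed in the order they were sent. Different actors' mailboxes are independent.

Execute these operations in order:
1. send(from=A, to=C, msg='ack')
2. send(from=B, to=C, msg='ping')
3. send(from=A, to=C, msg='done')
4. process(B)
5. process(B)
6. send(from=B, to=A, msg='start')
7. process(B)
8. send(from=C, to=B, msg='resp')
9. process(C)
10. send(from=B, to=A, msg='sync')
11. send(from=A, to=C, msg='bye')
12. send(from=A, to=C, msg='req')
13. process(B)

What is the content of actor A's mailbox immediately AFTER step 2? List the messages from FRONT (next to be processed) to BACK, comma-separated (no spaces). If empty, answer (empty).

After 1 (send(from=A, to=C, msg='ack')): A:[] B:[] C:[ack]
After 2 (send(from=B, to=C, msg='ping')): A:[] B:[] C:[ack,ping]

(empty)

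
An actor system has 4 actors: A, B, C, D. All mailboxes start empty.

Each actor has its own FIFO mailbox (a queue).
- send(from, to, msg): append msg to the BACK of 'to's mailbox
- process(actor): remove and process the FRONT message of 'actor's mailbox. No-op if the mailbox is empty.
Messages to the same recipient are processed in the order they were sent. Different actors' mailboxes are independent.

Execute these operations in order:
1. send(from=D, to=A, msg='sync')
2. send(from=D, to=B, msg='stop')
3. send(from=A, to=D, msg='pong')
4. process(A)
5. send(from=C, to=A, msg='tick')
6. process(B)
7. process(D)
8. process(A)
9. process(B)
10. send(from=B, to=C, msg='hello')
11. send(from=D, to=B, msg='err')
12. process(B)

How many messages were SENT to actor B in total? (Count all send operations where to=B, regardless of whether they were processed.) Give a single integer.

Answer: 2

Derivation:
After 1 (send(from=D, to=A, msg='sync')): A:[sync] B:[] C:[] D:[]
After 2 (send(from=D, to=B, msg='stop')): A:[sync] B:[stop] C:[] D:[]
After 3 (send(from=A, to=D, msg='pong')): A:[sync] B:[stop] C:[] D:[pong]
After 4 (process(A)): A:[] B:[stop] C:[] D:[pong]
After 5 (send(from=C, to=A, msg='tick')): A:[tick] B:[stop] C:[] D:[pong]
After 6 (process(B)): A:[tick] B:[] C:[] D:[pong]
After 7 (process(D)): A:[tick] B:[] C:[] D:[]
After 8 (process(A)): A:[] B:[] C:[] D:[]
After 9 (process(B)): A:[] B:[] C:[] D:[]
After 10 (send(from=B, to=C, msg='hello')): A:[] B:[] C:[hello] D:[]
After 11 (send(from=D, to=B, msg='err')): A:[] B:[err] C:[hello] D:[]
After 12 (process(B)): A:[] B:[] C:[hello] D:[]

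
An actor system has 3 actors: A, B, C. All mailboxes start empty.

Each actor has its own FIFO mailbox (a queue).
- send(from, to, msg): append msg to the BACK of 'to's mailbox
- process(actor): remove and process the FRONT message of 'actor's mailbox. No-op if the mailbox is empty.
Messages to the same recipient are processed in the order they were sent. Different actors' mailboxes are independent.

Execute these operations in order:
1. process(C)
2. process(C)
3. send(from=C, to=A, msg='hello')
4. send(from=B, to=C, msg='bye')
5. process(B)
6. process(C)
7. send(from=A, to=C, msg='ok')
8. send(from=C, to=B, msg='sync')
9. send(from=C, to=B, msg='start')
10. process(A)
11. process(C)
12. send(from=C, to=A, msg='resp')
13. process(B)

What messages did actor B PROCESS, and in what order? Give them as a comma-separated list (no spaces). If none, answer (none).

After 1 (process(C)): A:[] B:[] C:[]
After 2 (process(C)): A:[] B:[] C:[]
After 3 (send(from=C, to=A, msg='hello')): A:[hello] B:[] C:[]
After 4 (send(from=B, to=C, msg='bye')): A:[hello] B:[] C:[bye]
After 5 (process(B)): A:[hello] B:[] C:[bye]
After 6 (process(C)): A:[hello] B:[] C:[]
After 7 (send(from=A, to=C, msg='ok')): A:[hello] B:[] C:[ok]
After 8 (send(from=C, to=B, msg='sync')): A:[hello] B:[sync] C:[ok]
After 9 (send(from=C, to=B, msg='start')): A:[hello] B:[sync,start] C:[ok]
After 10 (process(A)): A:[] B:[sync,start] C:[ok]
After 11 (process(C)): A:[] B:[sync,start] C:[]
After 12 (send(from=C, to=A, msg='resp')): A:[resp] B:[sync,start] C:[]
After 13 (process(B)): A:[resp] B:[start] C:[]

Answer: sync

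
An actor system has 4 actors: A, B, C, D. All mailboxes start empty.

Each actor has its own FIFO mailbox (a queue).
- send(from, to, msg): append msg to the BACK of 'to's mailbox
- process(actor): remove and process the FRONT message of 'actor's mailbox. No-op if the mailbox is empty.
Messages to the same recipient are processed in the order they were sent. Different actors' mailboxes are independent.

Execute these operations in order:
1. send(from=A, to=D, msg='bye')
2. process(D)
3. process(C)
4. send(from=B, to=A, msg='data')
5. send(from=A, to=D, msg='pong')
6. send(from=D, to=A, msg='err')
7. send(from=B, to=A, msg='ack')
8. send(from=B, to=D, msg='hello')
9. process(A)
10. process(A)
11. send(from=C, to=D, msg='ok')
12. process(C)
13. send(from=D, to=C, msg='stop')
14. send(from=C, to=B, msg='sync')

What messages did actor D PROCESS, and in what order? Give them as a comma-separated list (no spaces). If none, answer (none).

After 1 (send(from=A, to=D, msg='bye')): A:[] B:[] C:[] D:[bye]
After 2 (process(D)): A:[] B:[] C:[] D:[]
After 3 (process(C)): A:[] B:[] C:[] D:[]
After 4 (send(from=B, to=A, msg='data')): A:[data] B:[] C:[] D:[]
After 5 (send(from=A, to=D, msg='pong')): A:[data] B:[] C:[] D:[pong]
After 6 (send(from=D, to=A, msg='err')): A:[data,err] B:[] C:[] D:[pong]
After 7 (send(from=B, to=A, msg='ack')): A:[data,err,ack] B:[] C:[] D:[pong]
After 8 (send(from=B, to=D, msg='hello')): A:[data,err,ack] B:[] C:[] D:[pong,hello]
After 9 (process(A)): A:[err,ack] B:[] C:[] D:[pong,hello]
After 10 (process(A)): A:[ack] B:[] C:[] D:[pong,hello]
After 11 (send(from=C, to=D, msg='ok')): A:[ack] B:[] C:[] D:[pong,hello,ok]
After 12 (process(C)): A:[ack] B:[] C:[] D:[pong,hello,ok]
After 13 (send(from=D, to=C, msg='stop')): A:[ack] B:[] C:[stop] D:[pong,hello,ok]
After 14 (send(from=C, to=B, msg='sync')): A:[ack] B:[sync] C:[stop] D:[pong,hello,ok]

Answer: bye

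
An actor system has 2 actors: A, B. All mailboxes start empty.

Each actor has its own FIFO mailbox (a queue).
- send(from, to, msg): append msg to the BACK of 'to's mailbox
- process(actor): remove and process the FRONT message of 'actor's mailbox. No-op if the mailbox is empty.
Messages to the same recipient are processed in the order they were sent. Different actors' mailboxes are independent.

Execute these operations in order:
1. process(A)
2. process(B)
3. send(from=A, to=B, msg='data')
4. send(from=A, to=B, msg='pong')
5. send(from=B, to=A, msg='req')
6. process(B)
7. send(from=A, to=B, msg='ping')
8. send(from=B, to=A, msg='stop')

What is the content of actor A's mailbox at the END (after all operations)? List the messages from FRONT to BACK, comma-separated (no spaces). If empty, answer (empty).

After 1 (process(A)): A:[] B:[]
After 2 (process(B)): A:[] B:[]
After 3 (send(from=A, to=B, msg='data')): A:[] B:[data]
After 4 (send(from=A, to=B, msg='pong')): A:[] B:[data,pong]
After 5 (send(from=B, to=A, msg='req')): A:[req] B:[data,pong]
After 6 (process(B)): A:[req] B:[pong]
After 7 (send(from=A, to=B, msg='ping')): A:[req] B:[pong,ping]
After 8 (send(from=B, to=A, msg='stop')): A:[req,stop] B:[pong,ping]

Answer: req,stop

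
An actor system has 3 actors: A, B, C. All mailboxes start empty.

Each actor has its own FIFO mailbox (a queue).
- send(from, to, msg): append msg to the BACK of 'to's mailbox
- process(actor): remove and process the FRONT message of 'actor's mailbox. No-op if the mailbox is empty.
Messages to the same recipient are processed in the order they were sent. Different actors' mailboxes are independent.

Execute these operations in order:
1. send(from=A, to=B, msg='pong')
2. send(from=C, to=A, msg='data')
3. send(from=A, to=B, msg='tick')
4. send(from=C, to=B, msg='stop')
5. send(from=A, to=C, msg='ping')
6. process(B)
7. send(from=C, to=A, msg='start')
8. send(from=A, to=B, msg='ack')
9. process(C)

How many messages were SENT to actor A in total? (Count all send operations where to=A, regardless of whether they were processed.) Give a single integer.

Answer: 2

Derivation:
After 1 (send(from=A, to=B, msg='pong')): A:[] B:[pong] C:[]
After 2 (send(from=C, to=A, msg='data')): A:[data] B:[pong] C:[]
After 3 (send(from=A, to=B, msg='tick')): A:[data] B:[pong,tick] C:[]
After 4 (send(from=C, to=B, msg='stop')): A:[data] B:[pong,tick,stop] C:[]
After 5 (send(from=A, to=C, msg='ping')): A:[data] B:[pong,tick,stop] C:[ping]
After 6 (process(B)): A:[data] B:[tick,stop] C:[ping]
After 7 (send(from=C, to=A, msg='start')): A:[data,start] B:[tick,stop] C:[ping]
After 8 (send(from=A, to=B, msg='ack')): A:[data,start] B:[tick,stop,ack] C:[ping]
After 9 (process(C)): A:[data,start] B:[tick,stop,ack] C:[]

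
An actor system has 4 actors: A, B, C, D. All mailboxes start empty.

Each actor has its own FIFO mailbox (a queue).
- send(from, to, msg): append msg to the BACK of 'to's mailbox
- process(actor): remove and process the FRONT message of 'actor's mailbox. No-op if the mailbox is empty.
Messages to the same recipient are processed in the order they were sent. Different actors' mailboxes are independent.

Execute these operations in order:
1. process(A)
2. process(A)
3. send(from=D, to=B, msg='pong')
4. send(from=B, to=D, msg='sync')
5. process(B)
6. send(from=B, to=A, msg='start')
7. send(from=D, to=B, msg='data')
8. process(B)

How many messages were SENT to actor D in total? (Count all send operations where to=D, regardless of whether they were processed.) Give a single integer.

Answer: 1

Derivation:
After 1 (process(A)): A:[] B:[] C:[] D:[]
After 2 (process(A)): A:[] B:[] C:[] D:[]
After 3 (send(from=D, to=B, msg='pong')): A:[] B:[pong] C:[] D:[]
After 4 (send(from=B, to=D, msg='sync')): A:[] B:[pong] C:[] D:[sync]
After 5 (process(B)): A:[] B:[] C:[] D:[sync]
After 6 (send(from=B, to=A, msg='start')): A:[start] B:[] C:[] D:[sync]
After 7 (send(from=D, to=B, msg='data')): A:[start] B:[data] C:[] D:[sync]
After 8 (process(B)): A:[start] B:[] C:[] D:[sync]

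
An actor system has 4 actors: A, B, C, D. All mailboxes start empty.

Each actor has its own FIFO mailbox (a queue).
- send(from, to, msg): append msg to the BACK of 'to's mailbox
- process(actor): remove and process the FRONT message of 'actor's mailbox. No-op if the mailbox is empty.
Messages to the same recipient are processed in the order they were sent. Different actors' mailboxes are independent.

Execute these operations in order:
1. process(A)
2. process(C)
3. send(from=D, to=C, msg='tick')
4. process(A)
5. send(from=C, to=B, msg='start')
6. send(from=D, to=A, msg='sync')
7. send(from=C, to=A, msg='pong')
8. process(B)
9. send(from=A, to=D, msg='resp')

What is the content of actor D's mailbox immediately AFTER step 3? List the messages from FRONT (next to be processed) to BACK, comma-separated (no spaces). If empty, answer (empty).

After 1 (process(A)): A:[] B:[] C:[] D:[]
After 2 (process(C)): A:[] B:[] C:[] D:[]
After 3 (send(from=D, to=C, msg='tick')): A:[] B:[] C:[tick] D:[]

(empty)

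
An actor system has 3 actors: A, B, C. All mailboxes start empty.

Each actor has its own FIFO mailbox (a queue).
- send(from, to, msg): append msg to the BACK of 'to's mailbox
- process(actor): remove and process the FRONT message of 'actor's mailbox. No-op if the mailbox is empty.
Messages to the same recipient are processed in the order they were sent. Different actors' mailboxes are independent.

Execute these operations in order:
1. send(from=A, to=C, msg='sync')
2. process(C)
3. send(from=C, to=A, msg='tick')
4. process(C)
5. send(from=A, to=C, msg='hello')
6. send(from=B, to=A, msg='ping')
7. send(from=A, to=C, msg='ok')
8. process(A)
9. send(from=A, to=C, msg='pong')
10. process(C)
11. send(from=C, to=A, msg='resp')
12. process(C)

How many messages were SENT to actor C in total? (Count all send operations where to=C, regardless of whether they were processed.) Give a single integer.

After 1 (send(from=A, to=C, msg='sync')): A:[] B:[] C:[sync]
After 2 (process(C)): A:[] B:[] C:[]
After 3 (send(from=C, to=A, msg='tick')): A:[tick] B:[] C:[]
After 4 (process(C)): A:[tick] B:[] C:[]
After 5 (send(from=A, to=C, msg='hello')): A:[tick] B:[] C:[hello]
After 6 (send(from=B, to=A, msg='ping')): A:[tick,ping] B:[] C:[hello]
After 7 (send(from=A, to=C, msg='ok')): A:[tick,ping] B:[] C:[hello,ok]
After 8 (process(A)): A:[ping] B:[] C:[hello,ok]
After 9 (send(from=A, to=C, msg='pong')): A:[ping] B:[] C:[hello,ok,pong]
After 10 (process(C)): A:[ping] B:[] C:[ok,pong]
After 11 (send(from=C, to=A, msg='resp')): A:[ping,resp] B:[] C:[ok,pong]
After 12 (process(C)): A:[ping,resp] B:[] C:[pong]

Answer: 4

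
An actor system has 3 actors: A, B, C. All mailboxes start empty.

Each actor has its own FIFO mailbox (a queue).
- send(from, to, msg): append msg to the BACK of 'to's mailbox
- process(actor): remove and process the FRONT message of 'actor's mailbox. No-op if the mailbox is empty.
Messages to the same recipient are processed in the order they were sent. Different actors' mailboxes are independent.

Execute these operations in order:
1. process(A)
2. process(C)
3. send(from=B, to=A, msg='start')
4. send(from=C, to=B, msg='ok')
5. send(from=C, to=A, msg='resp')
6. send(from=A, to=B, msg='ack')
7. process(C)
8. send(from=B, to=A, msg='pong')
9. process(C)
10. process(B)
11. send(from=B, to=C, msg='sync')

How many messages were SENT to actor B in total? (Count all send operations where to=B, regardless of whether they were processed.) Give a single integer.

Answer: 2

Derivation:
After 1 (process(A)): A:[] B:[] C:[]
After 2 (process(C)): A:[] B:[] C:[]
After 3 (send(from=B, to=A, msg='start')): A:[start] B:[] C:[]
After 4 (send(from=C, to=B, msg='ok')): A:[start] B:[ok] C:[]
After 5 (send(from=C, to=A, msg='resp')): A:[start,resp] B:[ok] C:[]
After 6 (send(from=A, to=B, msg='ack')): A:[start,resp] B:[ok,ack] C:[]
After 7 (process(C)): A:[start,resp] B:[ok,ack] C:[]
After 8 (send(from=B, to=A, msg='pong')): A:[start,resp,pong] B:[ok,ack] C:[]
After 9 (process(C)): A:[start,resp,pong] B:[ok,ack] C:[]
After 10 (process(B)): A:[start,resp,pong] B:[ack] C:[]
After 11 (send(from=B, to=C, msg='sync')): A:[start,resp,pong] B:[ack] C:[sync]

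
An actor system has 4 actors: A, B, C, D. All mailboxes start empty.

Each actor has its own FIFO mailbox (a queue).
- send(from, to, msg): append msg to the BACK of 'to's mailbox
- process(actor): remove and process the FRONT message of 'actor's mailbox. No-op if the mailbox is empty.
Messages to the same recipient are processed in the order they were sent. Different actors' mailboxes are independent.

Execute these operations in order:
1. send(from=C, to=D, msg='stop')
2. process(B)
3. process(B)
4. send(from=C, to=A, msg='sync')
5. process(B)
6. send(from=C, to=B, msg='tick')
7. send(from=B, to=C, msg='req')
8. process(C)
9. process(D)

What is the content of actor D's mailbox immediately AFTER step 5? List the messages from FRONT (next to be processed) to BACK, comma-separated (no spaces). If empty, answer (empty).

After 1 (send(from=C, to=D, msg='stop')): A:[] B:[] C:[] D:[stop]
After 2 (process(B)): A:[] B:[] C:[] D:[stop]
After 3 (process(B)): A:[] B:[] C:[] D:[stop]
After 4 (send(from=C, to=A, msg='sync')): A:[sync] B:[] C:[] D:[stop]
After 5 (process(B)): A:[sync] B:[] C:[] D:[stop]

stop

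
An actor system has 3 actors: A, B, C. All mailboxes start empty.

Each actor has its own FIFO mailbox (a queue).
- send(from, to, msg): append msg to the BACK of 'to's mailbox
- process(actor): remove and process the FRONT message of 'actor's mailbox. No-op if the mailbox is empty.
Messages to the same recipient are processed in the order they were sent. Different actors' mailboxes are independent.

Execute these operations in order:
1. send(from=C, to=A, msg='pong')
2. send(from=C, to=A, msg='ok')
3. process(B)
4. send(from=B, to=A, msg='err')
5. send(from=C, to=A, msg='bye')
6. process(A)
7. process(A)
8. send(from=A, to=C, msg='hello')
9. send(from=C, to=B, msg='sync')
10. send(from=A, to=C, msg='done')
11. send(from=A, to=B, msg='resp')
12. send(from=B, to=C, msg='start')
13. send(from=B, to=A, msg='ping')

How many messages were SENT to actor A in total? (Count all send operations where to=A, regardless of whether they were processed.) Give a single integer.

Answer: 5

Derivation:
After 1 (send(from=C, to=A, msg='pong')): A:[pong] B:[] C:[]
After 2 (send(from=C, to=A, msg='ok')): A:[pong,ok] B:[] C:[]
After 3 (process(B)): A:[pong,ok] B:[] C:[]
After 4 (send(from=B, to=A, msg='err')): A:[pong,ok,err] B:[] C:[]
After 5 (send(from=C, to=A, msg='bye')): A:[pong,ok,err,bye] B:[] C:[]
After 6 (process(A)): A:[ok,err,bye] B:[] C:[]
After 7 (process(A)): A:[err,bye] B:[] C:[]
After 8 (send(from=A, to=C, msg='hello')): A:[err,bye] B:[] C:[hello]
After 9 (send(from=C, to=B, msg='sync')): A:[err,bye] B:[sync] C:[hello]
After 10 (send(from=A, to=C, msg='done')): A:[err,bye] B:[sync] C:[hello,done]
After 11 (send(from=A, to=B, msg='resp')): A:[err,bye] B:[sync,resp] C:[hello,done]
After 12 (send(from=B, to=C, msg='start')): A:[err,bye] B:[sync,resp] C:[hello,done,start]
After 13 (send(from=B, to=A, msg='ping')): A:[err,bye,ping] B:[sync,resp] C:[hello,done,start]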